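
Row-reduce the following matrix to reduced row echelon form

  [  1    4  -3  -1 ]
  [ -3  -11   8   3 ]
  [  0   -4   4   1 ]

ρ2 -> ρ2 + 3·ρ1
  [ 1   4  -3  -1 ]
  [ 0   1  -1   0 ]
  [ 0  -4   4   1 ]
ρ3 -> ρ3 + 4·ρ2
  [ 1  4  -3  -1 ]
  [ 0  1  -1   0 ]
  [ 0  0   0   1 ]
ρ1 -> ρ1 + ρ3
  [ 1  4  -3  0 ]
  [ 0  1  -1  0 ]
  [ 0  0   0  1 ]
ρ1 -> ρ1 − 4·ρ2
  [ 1  0   1  0 ]
  [ 0  1  -1  0 ]
  [ 0  0   0  1 ]

[[1, 0, 1, 0], [0, 1, -1, 0], [0, 0, 0, 1]]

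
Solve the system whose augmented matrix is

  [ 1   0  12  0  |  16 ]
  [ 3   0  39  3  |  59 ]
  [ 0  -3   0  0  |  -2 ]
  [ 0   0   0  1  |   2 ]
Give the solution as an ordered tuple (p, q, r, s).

Subtract 3 times R1 from R2.
Swap R2 and R3.
Multiply R2 by -1/3.
Multiply R3 by 1/3.
Subtract R4 from R3.
Subtract 12 times R3 from R1.
Reading off the last column: p = -4, q = 2/3, r = 5/3, s = 2.

(-4, 2/3, 5/3, 2)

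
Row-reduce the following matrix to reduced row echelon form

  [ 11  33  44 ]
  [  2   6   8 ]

[[1, 3, 4], [0, 0, 0]]

ρ1 := 1/11·ρ1
  [ 1  3  4 ]
  [ 2  6  8 ]
ρ2 := ρ2 − 2·ρ1
  [ 1  3  4 ]
  [ 0  0  0 ]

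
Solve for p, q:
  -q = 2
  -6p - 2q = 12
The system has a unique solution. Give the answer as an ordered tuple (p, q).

(-4/3, -2)

Form the augmented matrix and row-reduce:
  [  0  -1  |   2 ]
  [ -6  -2  |  12 ]
r1 <=> r2
  [ -6  -2  |  12 ]
  [  0  -1  |   2 ]
r1 -> -1/6·r1
  [ 1  1/3  |  -2 ]
  [ 0   -1  |   2 ]
r2 -> -1·r2
  [ 1  1/3  |  -2 ]
  [ 0    1  |  -2 ]
r1 -> r1 − 1/3·r2
  [ 1  0  |  -4/3 ]
  [ 0  1  |    -2 ]
Reading off the last column: p = -4/3, q = -2.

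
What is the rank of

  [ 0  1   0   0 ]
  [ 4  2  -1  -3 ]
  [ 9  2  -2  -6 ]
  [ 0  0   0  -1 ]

Swap r1 and r2.
  [ 4  2  -1  -3 ]
  [ 0  1   0   0 ]
  [ 9  2  -2  -6 ]
  [ 0  0   0  -1 ]
Multiply r1 by 1/4.
  [ 1  1/2  -1/4  -3/4 ]
  [ 0    1     0     0 ]
  [ 9    2    -2    -6 ]
  [ 0    0     0    -1 ]
Subtract 9 times r1 from r3.
  [ 1   1/2  -1/4  -3/4 ]
  [ 0     1     0     0 ]
  [ 0  -5/2   1/4   3/4 ]
  [ 0     0     0    -1 ]
Add 5/2 times r2 to r3.
  [ 1  1/2  -1/4  -3/4 ]
  [ 0    1     0     0 ]
  [ 0    0   1/4   3/4 ]
  [ 0    0     0    -1 ]
Multiply r3 by 4.
  [ 1  1/2  -1/4  -3/4 ]
  [ 0    1     0     0 ]
  [ 0    0     1     3 ]
  [ 0    0     0    -1 ]
Multiply r4 by -1.
  [ 1  1/2  -1/4  -3/4 ]
  [ 0    1     0     0 ]
  [ 0    0     1     3 ]
  [ 0    0     0     1 ]
Subtract 3 times r4 from r3.
  [ 1  1/2  -1/4  -3/4 ]
  [ 0    1     0     0 ]
  [ 0    0     1     0 ]
  [ 0    0     0     1 ]
Add 3/4 times r4 to r1.
  [ 1  1/2  -1/4  0 ]
  [ 0    1     0  0 ]
  [ 0    0     1  0 ]
  [ 0    0     0  1 ]
Add 1/4 times r3 to r1.
  [ 1  1/2  0  0 ]
  [ 0    1  0  0 ]
  [ 0    0  1  0 ]
  [ 0    0  0  1 ]
Subtract 1/2 times r2 from r1.
  [ 1  0  0  0 ]
  [ 0  1  0  0 ]
  [ 0  0  1  0 ]
  [ 0  0  0  1 ]
The reduced form has 4 nonzero rows.

rank = 4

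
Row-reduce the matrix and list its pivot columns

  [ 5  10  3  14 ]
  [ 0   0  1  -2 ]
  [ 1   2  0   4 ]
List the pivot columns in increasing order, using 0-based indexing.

ρ1 -> 1/5·ρ1
ρ3 -> ρ3 − ρ1
ρ3 -> ρ3 + 3/5·ρ2
ρ1 -> ρ1 − 3/5·ρ2
Pivot columns are the columns containing a leading 1.

0, 2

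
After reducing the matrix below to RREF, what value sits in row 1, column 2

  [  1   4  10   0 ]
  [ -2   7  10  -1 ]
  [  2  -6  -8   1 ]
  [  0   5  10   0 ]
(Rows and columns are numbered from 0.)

2

Add 2 times R1 to R2.
  [ 1   4  10   0 ]
  [ 0  15  30  -1 ]
  [ 2  -6  -8   1 ]
  [ 0   5  10   0 ]
Subtract 2 times R1 from R3.
  [ 1    4   10   0 ]
  [ 0   15   30  -1 ]
  [ 0  -14  -28   1 ]
  [ 0    5   10   0 ]
Multiply R2 by 1/15.
  [ 1    4   10      0 ]
  [ 0    1    2  -1/15 ]
  [ 0  -14  -28      1 ]
  [ 0    5   10      0 ]
Add 14 times R2 to R3.
  [ 1  4  10      0 ]
  [ 0  1   2  -1/15 ]
  [ 0  0   0   1/15 ]
  [ 0  5  10      0 ]
Subtract 5 times R2 from R4.
  [ 1  4  10      0 ]
  [ 0  1   2  -1/15 ]
  [ 0  0   0   1/15 ]
  [ 0  0   0    1/3 ]
Multiply R3 by 15.
  [ 1  4  10      0 ]
  [ 0  1   2  -1/15 ]
  [ 0  0   0      1 ]
  [ 0  0   0    1/3 ]
Subtract 1/3 times R3 from R4.
  [ 1  4  10      0 ]
  [ 0  1   2  -1/15 ]
  [ 0  0   0      1 ]
  [ 0  0   0      0 ]
Add 1/15 times R3 to R2.
  [ 1  4  10  0 ]
  [ 0  1   2  0 ]
  [ 0  0   0  1 ]
  [ 0  0   0  0 ]
Subtract 4 times R2 from R1.
  [ 1  0  2  0 ]
  [ 0  1  2  0 ]
  [ 0  0  0  1 ]
  [ 0  0  0  0 ]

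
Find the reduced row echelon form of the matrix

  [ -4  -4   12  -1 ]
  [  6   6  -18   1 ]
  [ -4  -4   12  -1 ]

ρ1 := -1/4·ρ1
  [  1   1   -3  1/4 ]
  [  6   6  -18    1 ]
  [ -4  -4   12   -1 ]
ρ2 := ρ2 − 6·ρ1
  [  1   1  -3   1/4 ]
  [  0   0   0  -1/2 ]
  [ -4  -4  12    -1 ]
ρ3 := ρ3 + 4·ρ1
  [ 1  1  -3   1/4 ]
  [ 0  0   0  -1/2 ]
  [ 0  0   0     0 ]
ρ2 := -2·ρ2
  [ 1  1  -3  1/4 ]
  [ 0  0   0    1 ]
  [ 0  0   0    0 ]
ρ1 := ρ1 − 1/4·ρ2
  [ 1  1  -3  0 ]
  [ 0  0   0  1 ]
  [ 0  0   0  0 ]

[[1, 1, -3, 0], [0, 0, 0, 1], [0, 0, 0, 0]]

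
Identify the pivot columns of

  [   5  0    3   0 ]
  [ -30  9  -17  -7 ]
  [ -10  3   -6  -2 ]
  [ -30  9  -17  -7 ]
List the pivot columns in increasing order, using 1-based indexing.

1, 2, 3

R1 → 1/5·R1
  [   1  0  3/5   0 ]
  [ -30  9  -17  -7 ]
  [ -10  3   -6  -2 ]
  [ -30  9  -17  -7 ]
R2 → R2 + 30·R1
  [   1  0  3/5   0 ]
  [   0  9    1  -7 ]
  [ -10  3   -6  -2 ]
  [ -30  9  -17  -7 ]
R3 → R3 + 10·R1
  [   1  0  3/5   0 ]
  [   0  9    1  -7 ]
  [   0  3    0  -2 ]
  [ -30  9  -17  -7 ]
R4 → R4 + 30·R1
  [ 1  0  3/5   0 ]
  [ 0  9    1  -7 ]
  [ 0  3    0  -2 ]
  [ 0  9    1  -7 ]
R2 → 1/9·R2
  [ 1  0  3/5     0 ]
  [ 0  1  1/9  -7/9 ]
  [ 0  3    0    -2 ]
  [ 0  9    1    -7 ]
R3 → R3 − 3·R2
  [ 1  0   3/5     0 ]
  [ 0  1   1/9  -7/9 ]
  [ 0  0  -1/3   1/3 ]
  [ 0  9     1    -7 ]
R4 → R4 − 9·R2
  [ 1  0   3/5     0 ]
  [ 0  1   1/9  -7/9 ]
  [ 0  0  -1/3   1/3 ]
  [ 0  0     0     0 ]
R3 → -3·R3
  [ 1  0  3/5     0 ]
  [ 0  1  1/9  -7/9 ]
  [ 0  0    1    -1 ]
  [ 0  0    0     0 ]
R2 → R2 − 1/9·R3
  [ 1  0  3/5     0 ]
  [ 0  1    0  -2/3 ]
  [ 0  0    1    -1 ]
  [ 0  0    0     0 ]
R1 → R1 − 3/5·R3
  [ 1  0  0   3/5 ]
  [ 0  1  0  -2/3 ]
  [ 0  0  1    -1 ]
  [ 0  0  0     0 ]
Pivot columns are the columns containing a leading 1.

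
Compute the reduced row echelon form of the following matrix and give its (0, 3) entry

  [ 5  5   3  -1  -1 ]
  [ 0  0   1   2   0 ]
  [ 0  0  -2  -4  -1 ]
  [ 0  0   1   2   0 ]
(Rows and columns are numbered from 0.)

Multiply R1 by 1/5.
  [ 1  1  3/5  -1/5  -1/5 ]
  [ 0  0    1     2     0 ]
  [ 0  0   -2    -4    -1 ]
  [ 0  0    1     2     0 ]
Add 2 times R2 to R3.
  [ 1  1  3/5  -1/5  -1/5 ]
  [ 0  0    1     2     0 ]
  [ 0  0    0     0    -1 ]
  [ 0  0    1     2     0 ]
Subtract R2 from R4.
  [ 1  1  3/5  -1/5  -1/5 ]
  [ 0  0    1     2     0 ]
  [ 0  0    0     0    -1 ]
  [ 0  0    0     0     0 ]
Multiply R3 by -1.
  [ 1  1  3/5  -1/5  -1/5 ]
  [ 0  0    1     2     0 ]
  [ 0  0    0     0     1 ]
  [ 0  0    0     0     0 ]
Add 1/5 times R3 to R1.
  [ 1  1  3/5  -1/5  0 ]
  [ 0  0    1     2  0 ]
  [ 0  0    0     0  1 ]
  [ 0  0    0     0  0 ]
Subtract 3/5 times R2 from R1.
  [ 1  1  0  -7/5  0 ]
  [ 0  0  1     2  0 ]
  [ 0  0  0     0  1 ]
  [ 0  0  0     0  0 ]

-7/5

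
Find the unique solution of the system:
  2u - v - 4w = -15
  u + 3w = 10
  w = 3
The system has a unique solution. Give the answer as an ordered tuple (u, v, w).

(1, 5, 3)

Form the augmented matrix and row-reduce:
  [ 2  -1  -4  |  -15 ]
  [ 1   0   3  |   10 ]
  [ 0   0   1  |    3 ]
R1 ← 1/2·R1
  [ 1  -1/2  -2  |  -15/2 ]
  [ 1     0   3  |     10 ]
  [ 0     0   1  |      3 ]
R2 ← R2 − R1
  [ 1  -1/2  -2  |  -15/2 ]
  [ 0   1/2   5  |   35/2 ]
  [ 0     0   1  |      3 ]
R2 ← 2·R2
  [ 1  -1/2  -2  |  -15/2 ]
  [ 0     1  10  |     35 ]
  [ 0     0   1  |      3 ]
R2 ← R2 − 10·R3
  [ 1  -1/2  -2  |  -15/2 ]
  [ 0     1   0  |      5 ]
  [ 0     0   1  |      3 ]
R1 ← R1 + 2·R3
  [ 1  -1/2  0  |  -3/2 ]
  [ 0     1  0  |     5 ]
  [ 0     0  1  |     3 ]
R1 ← R1 + 1/2·R2
  [ 1  0  0  |  1 ]
  [ 0  1  0  |  5 ]
  [ 0  0  1  |  3 ]
Reading off the last column: u = 1, v = 5, w = 3.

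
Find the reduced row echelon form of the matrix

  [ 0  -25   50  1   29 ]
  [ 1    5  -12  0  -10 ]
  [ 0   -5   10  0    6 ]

R1 ↔ R2
  [ 1    5  -12  0  -10 ]
  [ 0  -25   50  1   29 ]
  [ 0   -5   10  0    6 ]
R2 := -1/25·R2
  [ 1   5  -12      0     -10 ]
  [ 0   1   -2  -1/25  -29/25 ]
  [ 0  -5   10      0       6 ]
R3 := R3 + 5·R2
  [ 1  5  -12      0     -10 ]
  [ 0  1   -2  -1/25  -29/25 ]
  [ 0  0    0   -1/5     1/5 ]
R3 := -5·R3
  [ 1  5  -12      0     -10 ]
  [ 0  1   -2  -1/25  -29/25 ]
  [ 0  0    0      1      -1 ]
R2 := R2 + 1/25·R3
  [ 1  5  -12  0   -10 ]
  [ 0  1   -2  0  -6/5 ]
  [ 0  0    0  1    -1 ]
R1 := R1 − 5·R2
  [ 1  0  -2  0    -4 ]
  [ 0  1  -2  0  -6/5 ]
  [ 0  0   0  1    -1 ]

[[1, 0, -2, 0, -4], [0, 1, -2, 0, -6/5], [0, 0, 0, 1, -1]]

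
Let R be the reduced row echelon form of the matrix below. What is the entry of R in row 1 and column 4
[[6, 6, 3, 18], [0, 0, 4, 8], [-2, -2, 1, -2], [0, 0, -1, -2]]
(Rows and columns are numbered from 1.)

2

Multiply r1 by 1/6.
Add 2 times r1 to r3.
Multiply r2 by 1/4.
Subtract 2 times r2 from r3.
Add r2 to r4.
Subtract 1/2 times r2 from r1.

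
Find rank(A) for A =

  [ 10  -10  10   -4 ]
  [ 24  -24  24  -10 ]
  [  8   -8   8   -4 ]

Multiply R1 by 1/10.
Subtract 24 times R1 from R2.
Subtract 8 times R1 from R3.
Multiply R2 by -5/2.
Add 4/5 times R2 to R3.
Add 2/5 times R2 to R1.
The reduced form has 2 nonzero rows.

rank = 2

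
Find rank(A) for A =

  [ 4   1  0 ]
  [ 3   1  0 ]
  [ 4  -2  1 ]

r1 := 1/4·r1
  [ 1  1/4  0 ]
  [ 3    1  0 ]
  [ 4   -2  1 ]
r2 := r2 − 3·r1
  [ 1  1/4  0 ]
  [ 0  1/4  0 ]
  [ 4   -2  1 ]
r3 := r3 − 4·r1
  [ 1  1/4  0 ]
  [ 0  1/4  0 ]
  [ 0   -3  1 ]
r2 := 4·r2
  [ 1  1/4  0 ]
  [ 0    1  0 ]
  [ 0   -3  1 ]
r3 := r3 + 3·r2
  [ 1  1/4  0 ]
  [ 0    1  0 ]
  [ 0    0  1 ]
r1 := r1 − 1/4·r2
  [ 1  0  0 ]
  [ 0  1  0 ]
  [ 0  0  1 ]
The reduced form has 3 nonzero rows.

rank = 3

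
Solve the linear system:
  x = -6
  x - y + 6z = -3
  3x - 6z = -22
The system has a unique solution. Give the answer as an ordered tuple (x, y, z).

(-6, 1, 2/3)

Form the augmented matrix and row-reduce:
  [ 1   0   0  |   -6 ]
  [ 1  -1   6  |   -3 ]
  [ 3   0  -6  |  -22 ]
R2 := R2 − R1
  [ 1   0   0  |   -6 ]
  [ 0  -1   6  |    3 ]
  [ 3   0  -6  |  -22 ]
R3 := R3 − 3·R1
  [ 1   0   0  |  -6 ]
  [ 0  -1   6  |   3 ]
  [ 0   0  -6  |  -4 ]
R2 := -1·R2
  [ 1  0   0  |  -6 ]
  [ 0  1  -6  |  -3 ]
  [ 0  0  -6  |  -4 ]
R3 := -1/6·R3
  [ 1  0   0  |   -6 ]
  [ 0  1  -6  |   -3 ]
  [ 0  0   1  |  2/3 ]
R2 := R2 + 6·R3
  [ 1  0  0  |   -6 ]
  [ 0  1  0  |    1 ]
  [ 0  0  1  |  2/3 ]
Reading off the last column: x = -6, y = 1, z = 2/3.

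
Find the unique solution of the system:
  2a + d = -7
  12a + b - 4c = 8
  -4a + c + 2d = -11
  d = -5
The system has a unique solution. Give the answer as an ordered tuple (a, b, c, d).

Form the augmented matrix and row-reduce:
  [  2  0   0  1  |   -7 ]
  [ 12  1  -4  0  |    8 ]
  [ -4  0   1  2  |  -11 ]
  [  0  0   0  1  |   -5 ]
ρ1 := 1/2·ρ1
  [  1  0   0  1/2  |  -7/2 ]
  [ 12  1  -4    0  |     8 ]
  [ -4  0   1    2  |   -11 ]
  [  0  0   0    1  |    -5 ]
ρ2 := ρ2 − 12·ρ1
  [  1  0   0  1/2  |  -7/2 ]
  [  0  1  -4   -6  |    50 ]
  [ -4  0   1    2  |   -11 ]
  [  0  0   0    1  |    -5 ]
ρ3 := ρ3 + 4·ρ1
  [ 1  0   0  1/2  |  -7/2 ]
  [ 0  1  -4   -6  |    50 ]
  [ 0  0   1    4  |   -25 ]
  [ 0  0   0    1  |    -5 ]
ρ3 := ρ3 − 4·ρ4
  [ 1  0   0  1/2  |  -7/2 ]
  [ 0  1  -4   -6  |    50 ]
  [ 0  0   1    0  |    -5 ]
  [ 0  0   0    1  |    -5 ]
ρ2 := ρ2 + 6·ρ4
  [ 1  0   0  1/2  |  -7/2 ]
  [ 0  1  -4    0  |    20 ]
  [ 0  0   1    0  |    -5 ]
  [ 0  0   0    1  |    -5 ]
ρ1 := ρ1 − 1/2·ρ4
  [ 1  0   0  0  |  -1 ]
  [ 0  1  -4  0  |  20 ]
  [ 0  0   1  0  |  -5 ]
  [ 0  0   0  1  |  -5 ]
ρ2 := ρ2 + 4·ρ3
  [ 1  0  0  0  |  -1 ]
  [ 0  1  0  0  |   0 ]
  [ 0  0  1  0  |  -5 ]
  [ 0  0  0  1  |  -5 ]
Reading off the last column: a = -1, b = 0, c = -5, d = -5.

(-1, 0, -5, -5)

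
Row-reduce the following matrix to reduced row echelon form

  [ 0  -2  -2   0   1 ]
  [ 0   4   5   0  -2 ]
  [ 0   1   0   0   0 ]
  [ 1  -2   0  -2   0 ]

[[1, 0, 0, -2, 0], [0, 1, 0, 0, 0], [0, 0, 1, 0, 0], [0, 0, 0, 0, 1]]

ρ1 <-> ρ4
  [ 1  -2   0  -2   0 ]
  [ 0   4   5   0  -2 ]
  [ 0   1   0   0   0 ]
  [ 0  -2  -2   0   1 ]
ρ2 → 1/4·ρ2
  [ 1  -2    0  -2     0 ]
  [ 0   1  5/4   0  -1/2 ]
  [ 0   1    0   0     0 ]
  [ 0  -2   -2   0     1 ]
ρ3 → ρ3 − ρ2
  [ 1  -2     0  -2     0 ]
  [ 0   1   5/4   0  -1/2 ]
  [ 0   0  -5/4   0   1/2 ]
  [ 0  -2    -2   0     1 ]
ρ4 → ρ4 + 2·ρ2
  [ 1  -2     0  -2     0 ]
  [ 0   1   5/4   0  -1/2 ]
  [ 0   0  -5/4   0   1/2 ]
  [ 0   0   1/2   0     0 ]
ρ3 → -4/5·ρ3
  [ 1  -2    0  -2     0 ]
  [ 0   1  5/4   0  -1/2 ]
  [ 0   0    1   0  -2/5 ]
  [ 0   0  1/2   0     0 ]
ρ4 → ρ4 − 1/2·ρ3
  [ 1  -2    0  -2     0 ]
  [ 0   1  5/4   0  -1/2 ]
  [ 0   0    1   0  -2/5 ]
  [ 0   0    0   0   1/5 ]
ρ4 → 5·ρ4
  [ 1  -2    0  -2     0 ]
  [ 0   1  5/4   0  -1/2 ]
  [ 0   0    1   0  -2/5 ]
  [ 0   0    0   0     1 ]
ρ3 → ρ3 + 2/5·ρ4
  [ 1  -2    0  -2     0 ]
  [ 0   1  5/4   0  -1/2 ]
  [ 0   0    1   0     0 ]
  [ 0   0    0   0     1 ]
ρ2 → ρ2 + 1/2·ρ4
  [ 1  -2    0  -2  0 ]
  [ 0   1  5/4   0  0 ]
  [ 0   0    1   0  0 ]
  [ 0   0    0   0  1 ]
ρ2 → ρ2 − 5/4·ρ3
  [ 1  -2  0  -2  0 ]
  [ 0   1  0   0  0 ]
  [ 0   0  1   0  0 ]
  [ 0   0  0   0  1 ]
ρ1 → ρ1 + 2·ρ2
  [ 1  0  0  -2  0 ]
  [ 0  1  0   0  0 ]
  [ 0  0  1   0  0 ]
  [ 0  0  0   0  1 ]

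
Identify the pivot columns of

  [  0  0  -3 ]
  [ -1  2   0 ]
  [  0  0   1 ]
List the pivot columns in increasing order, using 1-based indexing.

1, 3

R1 <-> R2
  [ -1  2   0 ]
  [  0  0  -3 ]
  [  0  0   1 ]
R1 := -1·R1
  [ 1  -2   0 ]
  [ 0   0  -3 ]
  [ 0   0   1 ]
R2 := -1/3·R2
  [ 1  -2  0 ]
  [ 0   0  1 ]
  [ 0   0  1 ]
R3 := R3 − R2
  [ 1  -2  0 ]
  [ 0   0  1 ]
  [ 0   0  0 ]
Pivot columns are the columns containing a leading 1.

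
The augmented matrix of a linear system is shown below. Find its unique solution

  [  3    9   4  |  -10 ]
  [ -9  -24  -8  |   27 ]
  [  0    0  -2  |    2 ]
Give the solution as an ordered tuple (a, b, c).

(-3, 1/3, -1)

R1 -> 1/3·R1
  [  1    3  4/3  |  -10/3 ]
  [ -9  -24   -8  |     27 ]
  [  0    0   -2  |      2 ]
R2 -> R2 + 9·R1
  [ 1  3  4/3  |  -10/3 ]
  [ 0  3    4  |     -3 ]
  [ 0  0   -2  |      2 ]
R2 -> 1/3·R2
  [ 1  3  4/3  |  -10/3 ]
  [ 0  1  4/3  |     -1 ]
  [ 0  0   -2  |      2 ]
R3 -> -1/2·R3
  [ 1  3  4/3  |  -10/3 ]
  [ 0  1  4/3  |     -1 ]
  [ 0  0    1  |     -1 ]
R2 -> R2 − 4/3·R3
  [ 1  3  4/3  |  -10/3 ]
  [ 0  1    0  |    1/3 ]
  [ 0  0    1  |     -1 ]
R1 -> R1 − 4/3·R3
  [ 1  3  0  |   -2 ]
  [ 0  1  0  |  1/3 ]
  [ 0  0  1  |   -1 ]
R1 -> R1 − 3·R2
  [ 1  0  0  |   -3 ]
  [ 0  1  0  |  1/3 ]
  [ 0  0  1  |   -1 ]
Reading off the last column: a = -3, b = 1/3, c = -1.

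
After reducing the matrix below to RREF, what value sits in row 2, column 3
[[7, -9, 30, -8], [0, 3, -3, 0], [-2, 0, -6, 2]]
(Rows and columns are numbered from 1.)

Multiply ρ1 by 1/7.
  [  1  -9/7  30/7  -8/7 ]
  [  0     3    -3     0 ]
  [ -2     0    -6     2 ]
Add 2 times ρ1 to ρ3.
  [ 1   -9/7  30/7  -8/7 ]
  [ 0      3    -3     0 ]
  [ 0  -18/7  18/7  -2/7 ]
Multiply ρ2 by 1/3.
  [ 1   -9/7  30/7  -8/7 ]
  [ 0      1    -1     0 ]
  [ 0  -18/7  18/7  -2/7 ]
Add 18/7 times ρ2 to ρ3.
  [ 1  -9/7  30/7  -8/7 ]
  [ 0     1    -1     0 ]
  [ 0     0     0  -2/7 ]
Multiply ρ3 by -7/2.
  [ 1  -9/7  30/7  -8/7 ]
  [ 0     1    -1     0 ]
  [ 0     0     0     1 ]
Add 8/7 times ρ3 to ρ1.
  [ 1  -9/7  30/7  0 ]
  [ 0     1    -1  0 ]
  [ 0     0     0  1 ]
Add 9/7 times ρ2 to ρ1.
  [ 1  0   3  0 ]
  [ 0  1  -1  0 ]
  [ 0  0   0  1 ]

-1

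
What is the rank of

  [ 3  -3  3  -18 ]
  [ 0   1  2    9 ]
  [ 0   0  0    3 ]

rank = 3

R1 -> 1/3·R1
  [ 1  -1  1  -6 ]
  [ 0   1  2   9 ]
  [ 0   0  0   3 ]
R3 -> 1/3·R3
  [ 1  -1  1  -6 ]
  [ 0   1  2   9 ]
  [ 0   0  0   1 ]
R2 -> R2 − 9·R3
  [ 1  -1  1  -6 ]
  [ 0   1  2   0 ]
  [ 0   0  0   1 ]
R1 -> R1 + 6·R3
  [ 1  -1  1  0 ]
  [ 0   1  2  0 ]
  [ 0   0  0  1 ]
R1 -> R1 + R2
  [ 1  0  3  0 ]
  [ 0  1  2  0 ]
  [ 0  0  0  1 ]
The reduced form has 3 nonzero rows.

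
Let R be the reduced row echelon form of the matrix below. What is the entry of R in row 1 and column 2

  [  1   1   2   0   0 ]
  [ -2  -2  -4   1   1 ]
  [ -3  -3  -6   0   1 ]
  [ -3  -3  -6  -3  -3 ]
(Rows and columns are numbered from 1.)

ρ2 ← ρ2 + 2·ρ1
  [  1   1   2   0   0 ]
  [  0   0   0   1   1 ]
  [ -3  -3  -6   0   1 ]
  [ -3  -3  -6  -3  -3 ]
ρ3 ← ρ3 + 3·ρ1
  [  1   1   2   0   0 ]
  [  0   0   0   1   1 ]
  [  0   0   0   0   1 ]
  [ -3  -3  -6  -3  -3 ]
ρ4 ← ρ4 + 3·ρ1
  [ 1  1  2   0   0 ]
  [ 0  0  0   1   1 ]
  [ 0  0  0   0   1 ]
  [ 0  0  0  -3  -3 ]
ρ4 ← ρ4 + 3·ρ2
  [ 1  1  2  0  0 ]
  [ 0  0  0  1  1 ]
  [ 0  0  0  0  1 ]
  [ 0  0  0  0  0 ]
ρ2 ← ρ2 − ρ3
  [ 1  1  2  0  0 ]
  [ 0  0  0  1  0 ]
  [ 0  0  0  0  1 ]
  [ 0  0  0  0  0 ]

1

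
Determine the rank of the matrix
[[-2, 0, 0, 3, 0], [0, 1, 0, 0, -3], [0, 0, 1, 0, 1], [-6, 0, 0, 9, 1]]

rank = 4

R1 ← -1/2·R1
  [  1  0  0  -3/2   0 ]
  [  0  1  0     0  -3 ]
  [  0  0  1     0   1 ]
  [ -6  0  0     9   1 ]
R4 ← R4 + 6·R1
  [ 1  0  0  -3/2   0 ]
  [ 0  1  0     0  -3 ]
  [ 0  0  1     0   1 ]
  [ 0  0  0     0   1 ]
R3 ← R3 − R4
  [ 1  0  0  -3/2   0 ]
  [ 0  1  0     0  -3 ]
  [ 0  0  1     0   0 ]
  [ 0  0  0     0   1 ]
R2 ← R2 + 3·R4
  [ 1  0  0  -3/2  0 ]
  [ 0  1  0     0  0 ]
  [ 0  0  1     0  0 ]
  [ 0  0  0     0  1 ]
The reduced form has 4 nonzero rows.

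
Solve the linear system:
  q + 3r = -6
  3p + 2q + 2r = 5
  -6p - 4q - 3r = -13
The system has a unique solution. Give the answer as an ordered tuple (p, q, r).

Form the augmented matrix and row-reduce:
  [  0   1   3  |   -6 ]
  [  3   2   2  |    5 ]
  [ -6  -4  -3  |  -13 ]
r1 <-> r2
  [  3   2   2  |    5 ]
  [  0   1   3  |   -6 ]
  [ -6  -4  -3  |  -13 ]
r1 -> 1/3·r1
  [  1  2/3  2/3  |  5/3 ]
  [  0    1    3  |   -6 ]
  [ -6   -4   -3  |  -13 ]
r3 -> r3 + 6·r1
  [ 1  2/3  2/3  |  5/3 ]
  [ 0    1    3  |   -6 ]
  [ 0    0    1  |   -3 ]
r2 -> r2 − 3·r3
  [ 1  2/3  2/3  |  5/3 ]
  [ 0    1    0  |    3 ]
  [ 0    0    1  |   -3 ]
r1 -> r1 − 2/3·r3
  [ 1  2/3  0  |  11/3 ]
  [ 0    1  0  |     3 ]
  [ 0    0  1  |    -3 ]
r1 -> r1 − 2/3·r2
  [ 1  0  0  |  5/3 ]
  [ 0  1  0  |    3 ]
  [ 0  0  1  |   -3 ]
Reading off the last column: p = 5/3, q = 3, r = -3.

(5/3, 3, -3)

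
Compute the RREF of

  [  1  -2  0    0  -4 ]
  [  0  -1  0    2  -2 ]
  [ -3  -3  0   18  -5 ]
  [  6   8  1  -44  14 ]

[[1, 0, 0, -4, 0], [0, 1, 0, -2, 0], [0, 0, 1, -4, 0], [0, 0, 0, 0, 1]]

r3 -> r3 + 3·r1
  [ 1  -2  0    0   -4 ]
  [ 0  -1  0    2   -2 ]
  [ 0  -9  0   18  -17 ]
  [ 6   8  1  -44   14 ]
r4 -> r4 − 6·r1
  [ 1  -2  0    0   -4 ]
  [ 0  -1  0    2   -2 ]
  [ 0  -9  0   18  -17 ]
  [ 0  20  1  -44   38 ]
r2 -> -1·r2
  [ 1  -2  0    0   -4 ]
  [ 0   1  0   -2    2 ]
  [ 0  -9  0   18  -17 ]
  [ 0  20  1  -44   38 ]
r3 -> r3 + 9·r2
  [ 1  -2  0    0  -4 ]
  [ 0   1  0   -2   2 ]
  [ 0   0  0    0   1 ]
  [ 0  20  1  -44  38 ]
r4 -> r4 − 20·r2
  [ 1  -2  0   0  -4 ]
  [ 0   1  0  -2   2 ]
  [ 0   0  0   0   1 ]
  [ 0   0  1  -4  -2 ]
r3 <=> r4
  [ 1  -2  0   0  -4 ]
  [ 0   1  0  -2   2 ]
  [ 0   0  1  -4  -2 ]
  [ 0   0  0   0   1 ]
r3 -> r3 + 2·r4
  [ 1  -2  0   0  -4 ]
  [ 0   1  0  -2   2 ]
  [ 0   0  1  -4   0 ]
  [ 0   0  0   0   1 ]
r2 -> r2 − 2·r4
  [ 1  -2  0   0  -4 ]
  [ 0   1  0  -2   0 ]
  [ 0   0  1  -4   0 ]
  [ 0   0  0   0   1 ]
r1 -> r1 + 4·r4
  [ 1  -2  0   0  0 ]
  [ 0   1  0  -2  0 ]
  [ 0   0  1  -4  0 ]
  [ 0   0  0   0  1 ]
r1 -> r1 + 2·r2
  [ 1  0  0  -4  0 ]
  [ 0  1  0  -2  0 ]
  [ 0  0  1  -4  0 ]
  [ 0  0  0   0  1 ]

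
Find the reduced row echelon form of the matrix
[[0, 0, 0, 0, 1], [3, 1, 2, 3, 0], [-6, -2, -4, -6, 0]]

R1 ↔ R2
  [  3   1   2   3  0 ]
  [  0   0   0   0  1 ]
  [ -6  -2  -4  -6  0 ]
R1 ← 1/3·R1
  [  1  1/3  2/3   1  0 ]
  [  0    0    0   0  1 ]
  [ -6   -2   -4  -6  0 ]
R3 ← R3 + 6·R1
  [ 1  1/3  2/3  1  0 ]
  [ 0    0    0  0  1 ]
  [ 0    0    0  0  0 ]

[[1, 1/3, 2/3, 1, 0], [0, 0, 0, 0, 1], [0, 0, 0, 0, 0]]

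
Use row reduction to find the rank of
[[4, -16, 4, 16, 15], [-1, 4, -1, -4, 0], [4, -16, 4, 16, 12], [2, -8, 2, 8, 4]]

R1 → 1/4·R1
  [  1   -4   1   4  15/4 ]
  [ -1    4  -1  -4     0 ]
  [  4  -16   4  16    12 ]
  [  2   -8   2   8     4 ]
R2 → R2 + R1
  [ 1   -4  1   4  15/4 ]
  [ 0    0  0   0  15/4 ]
  [ 4  -16  4  16    12 ]
  [ 2   -8  2   8     4 ]
R3 → R3 − 4·R1
  [ 1  -4  1  4  15/4 ]
  [ 0   0  0  0  15/4 ]
  [ 0   0  0  0    -3 ]
  [ 2  -8  2  8     4 ]
R4 → R4 − 2·R1
  [ 1  -4  1  4  15/4 ]
  [ 0   0  0  0  15/4 ]
  [ 0   0  0  0    -3 ]
  [ 0   0  0  0  -7/2 ]
R2 → 4/15·R2
  [ 1  -4  1  4  15/4 ]
  [ 0   0  0  0     1 ]
  [ 0   0  0  0    -3 ]
  [ 0   0  0  0  -7/2 ]
R3 → R3 + 3·R2
  [ 1  -4  1  4  15/4 ]
  [ 0   0  0  0     1 ]
  [ 0   0  0  0     0 ]
  [ 0   0  0  0  -7/2 ]
R4 → R4 + 7/2·R2
  [ 1  -4  1  4  15/4 ]
  [ 0   0  0  0     1 ]
  [ 0   0  0  0     0 ]
  [ 0   0  0  0     0 ]
R1 → R1 − 15/4·R2
  [ 1  -4  1  4  0 ]
  [ 0   0  0  0  1 ]
  [ 0   0  0  0  0 ]
  [ 0   0  0  0  0 ]
The reduced form has 2 nonzero rows.

rank = 2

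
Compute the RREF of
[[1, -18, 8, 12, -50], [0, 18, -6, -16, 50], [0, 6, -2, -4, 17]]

ρ2 -> 1/18·ρ2
  [ 1  -18     8    12   -50 ]
  [ 0    1  -1/3  -8/9  25/9 ]
  [ 0    6    -2    -4    17 ]
ρ3 -> ρ3 − 6·ρ2
  [ 1  -18     8    12   -50 ]
  [ 0    1  -1/3  -8/9  25/9 ]
  [ 0    0     0   4/3   1/3 ]
ρ3 -> 3/4·ρ3
  [ 1  -18     8    12   -50 ]
  [ 0    1  -1/3  -8/9  25/9 ]
  [ 0    0     0     1   1/4 ]
ρ2 -> ρ2 + 8/9·ρ3
  [ 1  -18     8  12  -50 ]
  [ 0    1  -1/3   0    3 ]
  [ 0    0     0   1  1/4 ]
ρ1 -> ρ1 − 12·ρ3
  [ 1  -18     8  0  -53 ]
  [ 0    1  -1/3  0    3 ]
  [ 0    0     0  1  1/4 ]
ρ1 -> ρ1 + 18·ρ2
  [ 1  0     2  0    1 ]
  [ 0  1  -1/3  0    3 ]
  [ 0  0     0  1  1/4 ]

[[1, 0, 2, 0, 1], [0, 1, -1/3, 0, 3], [0, 0, 0, 1, 1/4]]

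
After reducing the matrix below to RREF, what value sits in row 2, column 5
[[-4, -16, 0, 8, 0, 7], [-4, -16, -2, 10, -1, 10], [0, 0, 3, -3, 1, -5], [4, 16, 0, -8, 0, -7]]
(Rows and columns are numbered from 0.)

R1 → -1/4·R1
  [  1    4   0  -2   0  -7/4 ]
  [ -4  -16  -2  10  -1    10 ]
  [  0    0   3  -3   1    -5 ]
  [  4   16   0  -8   0    -7 ]
R2 → R2 + 4·R1
  [ 1   4   0  -2   0  -7/4 ]
  [ 0   0  -2   2  -1     3 ]
  [ 0   0   3  -3   1    -5 ]
  [ 4  16   0  -8   0    -7 ]
R4 → R4 − 4·R1
  [ 1  4   0  -2   0  -7/4 ]
  [ 0  0  -2   2  -1     3 ]
  [ 0  0   3  -3   1    -5 ]
  [ 0  0   0   0   0     0 ]
R2 → -1/2·R2
  [ 1  4  0  -2    0  -7/4 ]
  [ 0  0  1  -1  1/2  -3/2 ]
  [ 0  0  3  -3    1    -5 ]
  [ 0  0  0   0    0     0 ]
R3 → R3 − 3·R2
  [ 1  4  0  -2     0  -7/4 ]
  [ 0  0  1  -1   1/2  -3/2 ]
  [ 0  0  0   0  -1/2  -1/2 ]
  [ 0  0  0   0     0     0 ]
R3 → -2·R3
  [ 1  4  0  -2    0  -7/4 ]
  [ 0  0  1  -1  1/2  -3/2 ]
  [ 0  0  0   0    1     1 ]
  [ 0  0  0   0    0     0 ]
R2 → R2 − 1/2·R3
  [ 1  4  0  -2  0  -7/4 ]
  [ 0  0  1  -1  0    -2 ]
  [ 0  0  0   0  1     1 ]
  [ 0  0  0   0  0     0 ]

1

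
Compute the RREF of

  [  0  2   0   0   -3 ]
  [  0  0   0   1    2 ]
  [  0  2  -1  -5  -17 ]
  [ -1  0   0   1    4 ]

[[1, 0, 0, 0, -2], [0, 1, 0, 0, -3/2], [0, 0, 1, 0, 4], [0, 0, 0, 1, 2]]

R1 <-> R4
  [ -1  0   0   1    4 ]
  [  0  0   0   1    2 ]
  [  0  2  -1  -5  -17 ]
  [  0  2   0   0   -3 ]
R1 := -1·R1
  [ 1  0   0  -1   -4 ]
  [ 0  0   0   1    2 ]
  [ 0  2  -1  -5  -17 ]
  [ 0  2   0   0   -3 ]
R2 <-> R3
  [ 1  0   0  -1   -4 ]
  [ 0  2  -1  -5  -17 ]
  [ 0  0   0   1    2 ]
  [ 0  2   0   0   -3 ]
R2 := 1/2·R2
  [ 1  0     0    -1     -4 ]
  [ 0  1  -1/2  -5/2  -17/2 ]
  [ 0  0     0     1      2 ]
  [ 0  2     0     0     -3 ]
R4 := R4 − 2·R2
  [ 1  0     0    -1     -4 ]
  [ 0  1  -1/2  -5/2  -17/2 ]
  [ 0  0     0     1      2 ]
  [ 0  0     1     5     14 ]
R3 <-> R4
  [ 1  0     0    -1     -4 ]
  [ 0  1  -1/2  -5/2  -17/2 ]
  [ 0  0     1     5     14 ]
  [ 0  0     0     1      2 ]
R3 := R3 − 5·R4
  [ 1  0     0    -1     -4 ]
  [ 0  1  -1/2  -5/2  -17/2 ]
  [ 0  0     1     0      4 ]
  [ 0  0     0     1      2 ]
R2 := R2 + 5/2·R4
  [ 1  0     0  -1    -4 ]
  [ 0  1  -1/2   0  -7/2 ]
  [ 0  0     1   0     4 ]
  [ 0  0     0   1     2 ]
R1 := R1 + R4
  [ 1  0     0  0    -2 ]
  [ 0  1  -1/2  0  -7/2 ]
  [ 0  0     1  0     4 ]
  [ 0  0     0  1     2 ]
R2 := R2 + 1/2·R3
  [ 1  0  0  0    -2 ]
  [ 0  1  0  0  -3/2 ]
  [ 0  0  1  0     4 ]
  [ 0  0  0  1     2 ]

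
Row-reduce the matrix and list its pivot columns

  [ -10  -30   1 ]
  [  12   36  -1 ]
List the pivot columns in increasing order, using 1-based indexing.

Multiply ρ1 by -1/10.
Subtract 12 times ρ1 from ρ2.
Multiply ρ2 by 5.
Add 1/10 times ρ2 to ρ1.
Pivot columns are the columns containing a leading 1.

1, 3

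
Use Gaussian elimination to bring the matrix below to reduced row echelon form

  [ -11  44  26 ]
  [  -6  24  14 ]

R1 → -1/11·R1
  [  1  -4  -26/11 ]
  [ -6  24      14 ]
R2 → R2 + 6·R1
  [ 1  -4  -26/11 ]
  [ 0   0   -2/11 ]
R2 → -11/2·R2
  [ 1  -4  -26/11 ]
  [ 0   0       1 ]
R1 → R1 + 26/11·R2
  [ 1  -4  0 ]
  [ 0   0  1 ]

[[1, -4, 0], [0, 0, 1]]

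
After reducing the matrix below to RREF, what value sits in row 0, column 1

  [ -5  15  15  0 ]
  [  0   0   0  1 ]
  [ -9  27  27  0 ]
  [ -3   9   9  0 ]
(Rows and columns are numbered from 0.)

-3

ρ1 ← -1/5·ρ1
ρ3 ← ρ3 + 9·ρ1
ρ4 ← ρ4 + 3·ρ1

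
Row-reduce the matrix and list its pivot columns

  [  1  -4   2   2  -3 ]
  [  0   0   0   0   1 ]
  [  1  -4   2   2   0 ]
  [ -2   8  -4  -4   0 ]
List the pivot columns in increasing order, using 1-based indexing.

ρ3 ← ρ3 − ρ1
ρ4 ← ρ4 + 2·ρ1
ρ3 ← ρ3 − 3·ρ2
ρ4 ← ρ4 + 6·ρ2
ρ1 ← ρ1 + 3·ρ2
Pivot columns are the columns containing a leading 1.

1, 5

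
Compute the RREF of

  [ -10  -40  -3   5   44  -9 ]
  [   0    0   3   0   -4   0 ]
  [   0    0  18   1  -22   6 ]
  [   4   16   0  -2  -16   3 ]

[[1, 4, 0, 0, -3, 0], [0, 0, 1, 0, -4/3, 0], [0, 0, 0, 1, 2, 0], [0, 0, 0, 0, 0, 1]]

ρ1 → -1/10·ρ1
  [ 1   4  3/10  -1/2  -22/5  9/10 ]
  [ 0   0     3     0     -4     0 ]
  [ 0   0    18     1    -22     6 ]
  [ 4  16     0    -2    -16     3 ]
ρ4 → ρ4 − 4·ρ1
  [ 1  4  3/10  -1/2  -22/5  9/10 ]
  [ 0  0     3     0     -4     0 ]
  [ 0  0    18     1    -22     6 ]
  [ 0  0  -6/5     0    8/5  -3/5 ]
ρ2 → 1/3·ρ2
  [ 1  4  3/10  -1/2  -22/5  9/10 ]
  [ 0  0     1     0   -4/3     0 ]
  [ 0  0    18     1    -22     6 ]
  [ 0  0  -6/5     0    8/5  -3/5 ]
ρ3 → ρ3 − 18·ρ2
  [ 1  4  3/10  -1/2  -22/5  9/10 ]
  [ 0  0     1     0   -4/3     0 ]
  [ 0  0     0     1      2     6 ]
  [ 0  0  -6/5     0    8/5  -3/5 ]
ρ4 → ρ4 + 6/5·ρ2
  [ 1  4  3/10  -1/2  -22/5  9/10 ]
  [ 0  0     1     0   -4/3     0 ]
  [ 0  0     0     1      2     6 ]
  [ 0  0     0     0      0  -3/5 ]
ρ4 → -5/3·ρ4
  [ 1  4  3/10  -1/2  -22/5  9/10 ]
  [ 0  0     1     0   -4/3     0 ]
  [ 0  0     0     1      2     6 ]
  [ 0  0     0     0      0     1 ]
ρ3 → ρ3 − 6·ρ4
  [ 1  4  3/10  -1/2  -22/5  9/10 ]
  [ 0  0     1     0   -4/3     0 ]
  [ 0  0     0     1      2     0 ]
  [ 0  0     0     0      0     1 ]
ρ1 → ρ1 − 9/10·ρ4
  [ 1  4  3/10  -1/2  -22/5  0 ]
  [ 0  0     1     0   -4/3  0 ]
  [ 0  0     0     1      2  0 ]
  [ 0  0     0     0      0  1 ]
ρ1 → ρ1 + 1/2·ρ3
  [ 1  4  3/10  0  -17/5  0 ]
  [ 0  0     1  0   -4/3  0 ]
  [ 0  0     0  1      2  0 ]
  [ 0  0     0  0      0  1 ]
ρ1 → ρ1 − 3/10·ρ2
  [ 1  4  0  0    -3  0 ]
  [ 0  0  1  0  -4/3  0 ]
  [ 0  0  0  1     2  0 ]
  [ 0  0  0  0     0  1 ]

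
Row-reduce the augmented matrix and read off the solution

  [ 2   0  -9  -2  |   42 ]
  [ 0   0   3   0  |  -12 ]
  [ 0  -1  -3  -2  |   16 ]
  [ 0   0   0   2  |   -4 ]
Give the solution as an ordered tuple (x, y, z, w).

(1, 0, -4, -2)

R1 := 1/2·R1
R2 ↔ R3
R2 := -1·R2
R3 := 1/3·R3
R4 := 1/2·R4
R2 := R2 − 2·R4
R1 := R1 + R4
R2 := R2 − 3·R3
R1 := R1 + 9/2·R3
Reading off the last column: x = 1, y = 0, z = -4, w = -2.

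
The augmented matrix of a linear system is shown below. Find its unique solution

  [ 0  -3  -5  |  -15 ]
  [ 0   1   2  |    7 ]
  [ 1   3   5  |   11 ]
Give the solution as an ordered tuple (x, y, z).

(-4, -5, 6)

R1 <-> R3
  [ 1   3   5  |   11 ]
  [ 0   1   2  |    7 ]
  [ 0  -3  -5  |  -15 ]
R3 -> R3 + 3·R2
  [ 1  3  5  |  11 ]
  [ 0  1  2  |   7 ]
  [ 0  0  1  |   6 ]
R2 -> R2 − 2·R3
  [ 1  3  5  |  11 ]
  [ 0  1  0  |  -5 ]
  [ 0  0  1  |   6 ]
R1 -> R1 − 5·R3
  [ 1  3  0  |  -19 ]
  [ 0  1  0  |   -5 ]
  [ 0  0  1  |    6 ]
R1 -> R1 − 3·R2
  [ 1  0  0  |  -4 ]
  [ 0  1  0  |  -5 ]
  [ 0  0  1  |   6 ]
Reading off the last column: x = -4, y = -5, z = 6.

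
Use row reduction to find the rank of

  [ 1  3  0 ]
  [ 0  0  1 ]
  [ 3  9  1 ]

rank = 2

Subtract 3 times R1 from R3.
  [ 1  3  0 ]
  [ 0  0  1 ]
  [ 0  0  1 ]
Subtract R2 from R3.
  [ 1  3  0 ]
  [ 0  0  1 ]
  [ 0  0  0 ]
The reduced form has 2 nonzero rows.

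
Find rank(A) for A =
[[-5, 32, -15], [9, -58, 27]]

r1 -> -1/5·r1
r2 -> r2 − 9·r1
r2 -> -5/2·r2
r1 -> r1 + 32/5·r2
The reduced form has 2 nonzero rows.

rank = 2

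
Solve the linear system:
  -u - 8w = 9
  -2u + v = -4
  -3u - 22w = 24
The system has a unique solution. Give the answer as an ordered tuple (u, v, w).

(3, 2, -3/2)

Form the augmented matrix and row-reduce:
  [ -1  0   -8  |   9 ]
  [ -2  1    0  |  -4 ]
  [ -3  0  -22  |  24 ]
ρ1 := -1·ρ1
  [  1  0    8  |  -9 ]
  [ -2  1    0  |  -4 ]
  [ -3  0  -22  |  24 ]
ρ2 := ρ2 + 2·ρ1
  [  1  0    8  |   -9 ]
  [  0  1   16  |  -22 ]
  [ -3  0  -22  |   24 ]
ρ3 := ρ3 + 3·ρ1
  [ 1  0   8  |   -9 ]
  [ 0  1  16  |  -22 ]
  [ 0  0   2  |   -3 ]
ρ3 := 1/2·ρ3
  [ 1  0   8  |    -9 ]
  [ 0  1  16  |   -22 ]
  [ 0  0   1  |  -3/2 ]
ρ2 := ρ2 − 16·ρ3
  [ 1  0  8  |    -9 ]
  [ 0  1  0  |     2 ]
  [ 0  0  1  |  -3/2 ]
ρ1 := ρ1 − 8·ρ3
  [ 1  0  0  |     3 ]
  [ 0  1  0  |     2 ]
  [ 0  0  1  |  -3/2 ]
Reading off the last column: u = 3, v = 2, w = -3/2.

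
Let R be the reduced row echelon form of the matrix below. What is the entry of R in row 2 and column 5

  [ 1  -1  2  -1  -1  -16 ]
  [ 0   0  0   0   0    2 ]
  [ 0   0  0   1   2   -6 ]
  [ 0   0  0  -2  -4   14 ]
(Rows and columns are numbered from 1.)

r2 <-> r3
  [ 1  -1  2  -1  -1  -16 ]
  [ 0   0  0   1   2   -6 ]
  [ 0   0  0   0   0    2 ]
  [ 0   0  0  -2  -4   14 ]
r4 -> r4 + 2·r2
  [ 1  -1  2  -1  -1  -16 ]
  [ 0   0  0   1   2   -6 ]
  [ 0   0  0   0   0    2 ]
  [ 0   0  0   0   0    2 ]
r3 -> 1/2·r3
  [ 1  -1  2  -1  -1  -16 ]
  [ 0   0  0   1   2   -6 ]
  [ 0   0  0   0   0    1 ]
  [ 0   0  0   0   0    2 ]
r4 -> r4 − 2·r3
  [ 1  -1  2  -1  -1  -16 ]
  [ 0   0  0   1   2   -6 ]
  [ 0   0  0   0   0    1 ]
  [ 0   0  0   0   0    0 ]
r2 -> r2 + 6·r3
  [ 1  -1  2  -1  -1  -16 ]
  [ 0   0  0   1   2    0 ]
  [ 0   0  0   0   0    1 ]
  [ 0   0  0   0   0    0 ]
r1 -> r1 + 16·r3
  [ 1  -1  2  -1  -1  0 ]
  [ 0   0  0   1   2  0 ]
  [ 0   0  0   0   0  1 ]
  [ 0   0  0   0   0  0 ]
r1 -> r1 + r2
  [ 1  -1  2  0  1  0 ]
  [ 0   0  0  1  2  0 ]
  [ 0   0  0  0  0  1 ]
  [ 0   0  0  0  0  0 ]

2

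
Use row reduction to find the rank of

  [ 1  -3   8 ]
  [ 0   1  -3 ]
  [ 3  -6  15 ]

rank = 2

r3 := r3 − 3·r1
r3 := r3 − 3·r2
r1 := r1 + 3·r2
The reduced form has 2 nonzero rows.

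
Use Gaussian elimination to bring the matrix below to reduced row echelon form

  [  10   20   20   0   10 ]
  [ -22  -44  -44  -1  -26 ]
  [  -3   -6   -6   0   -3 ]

r1 := 1/10·r1
  [   1    2    2   0    1 ]
  [ -22  -44  -44  -1  -26 ]
  [  -3   -6   -6   0   -3 ]
r2 := r2 + 22·r1
  [  1   2   2   0   1 ]
  [  0   0   0  -1  -4 ]
  [ -3  -6  -6   0  -3 ]
r3 := r3 + 3·r1
  [ 1  2  2   0   1 ]
  [ 0  0  0  -1  -4 ]
  [ 0  0  0   0   0 ]
r2 := -1·r2
  [ 1  2  2  0  1 ]
  [ 0  0  0  1  4 ]
  [ 0  0  0  0  0 ]

[[1, 2, 2, 0, 1], [0, 0, 0, 1, 4], [0, 0, 0, 0, 0]]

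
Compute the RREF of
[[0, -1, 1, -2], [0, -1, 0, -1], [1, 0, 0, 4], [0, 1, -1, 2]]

[[1, 0, 0, 4], [0, 1, 0, 1], [0, 0, 1, -1], [0, 0, 0, 0]]

Swap R1 and R3.
  [ 1   0   0   4 ]
  [ 0  -1   0  -1 ]
  [ 0  -1   1  -2 ]
  [ 0   1  -1   2 ]
Multiply R2 by -1.
  [ 1   0   0   4 ]
  [ 0   1   0   1 ]
  [ 0  -1   1  -2 ]
  [ 0   1  -1   2 ]
Add R2 to R3.
  [ 1  0   0   4 ]
  [ 0  1   0   1 ]
  [ 0  0   1  -1 ]
  [ 0  1  -1   2 ]
Subtract R2 from R4.
  [ 1  0   0   4 ]
  [ 0  1   0   1 ]
  [ 0  0   1  -1 ]
  [ 0  0  -1   1 ]
Add R3 to R4.
  [ 1  0  0   4 ]
  [ 0  1  0   1 ]
  [ 0  0  1  -1 ]
  [ 0  0  0   0 ]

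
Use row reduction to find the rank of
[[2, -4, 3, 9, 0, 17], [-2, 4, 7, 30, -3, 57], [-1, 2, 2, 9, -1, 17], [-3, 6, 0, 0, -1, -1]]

rank = 4

r1 ← 1/2·r1
  [  1  -2  3/2  9/2   0  17/2 ]
  [ -2   4    7   30  -3    57 ]
  [ -1   2    2    9  -1    17 ]
  [ -3   6    0    0  -1    -1 ]
r2 ← r2 + 2·r1
  [  1  -2  3/2  9/2   0  17/2 ]
  [  0   0   10   39  -3    74 ]
  [ -1   2    2    9  -1    17 ]
  [ -3   6    0    0  -1    -1 ]
r3 ← r3 + r1
  [  1  -2  3/2   9/2   0  17/2 ]
  [  0   0   10    39  -3    74 ]
  [  0   0  7/2  27/2  -1  51/2 ]
  [ -3   6    0     0  -1    -1 ]
r4 ← r4 + 3·r1
  [ 1  -2  3/2   9/2   0  17/2 ]
  [ 0   0   10    39  -3    74 ]
  [ 0   0  7/2  27/2  -1  51/2 ]
  [ 0   0  9/2  27/2  -1  49/2 ]
r2 ← 1/10·r2
  [ 1  -2  3/2    9/2      0  17/2 ]
  [ 0   0    1  39/10  -3/10  37/5 ]
  [ 0   0  7/2   27/2     -1  51/2 ]
  [ 0   0  9/2   27/2     -1  49/2 ]
r3 ← r3 − 7/2·r2
  [ 1  -2  3/2    9/2      0  17/2 ]
  [ 0   0    1  39/10  -3/10  37/5 ]
  [ 0   0    0  -3/20   1/20  -2/5 ]
  [ 0   0  9/2   27/2     -1  49/2 ]
r4 ← r4 − 9/2·r2
  [ 1  -2  3/2     9/2      0   17/2 ]
  [ 0   0    1   39/10  -3/10   37/5 ]
  [ 0   0    0   -3/20   1/20   -2/5 ]
  [ 0   0    0  -81/20   7/20  -44/5 ]
r3 ← -20/3·r3
  [ 1  -2  3/2     9/2      0   17/2 ]
  [ 0   0    1   39/10  -3/10   37/5 ]
  [ 0   0    0       1   -1/3    8/3 ]
  [ 0   0    0  -81/20   7/20  -44/5 ]
r4 ← r4 + 81/20·r3
  [ 1  -2  3/2    9/2      0  17/2 ]
  [ 0   0    1  39/10  -3/10  37/5 ]
  [ 0   0    0      1   -1/3   8/3 ]
  [ 0   0    0      0     -1     2 ]
r4 ← -1·r4
  [ 1  -2  3/2    9/2      0  17/2 ]
  [ 0   0    1  39/10  -3/10  37/5 ]
  [ 0   0    0      1   -1/3   8/3 ]
  [ 0   0    0      0      1    -2 ]
r3 ← r3 + 1/3·r4
  [ 1  -2  3/2    9/2      0  17/2 ]
  [ 0   0    1  39/10  -3/10  37/5 ]
  [ 0   0    0      1      0     2 ]
  [ 0   0    0      0      1    -2 ]
r2 ← r2 + 3/10·r4
  [ 1  -2  3/2    9/2  0  17/2 ]
  [ 0   0    1  39/10  0  34/5 ]
  [ 0   0    0      1  0     2 ]
  [ 0   0    0      0  1    -2 ]
r2 ← r2 − 39/10·r3
  [ 1  -2  3/2  9/2  0  17/2 ]
  [ 0   0    1    0  0    -1 ]
  [ 0   0    0    1  0     2 ]
  [ 0   0    0    0  1    -2 ]
r1 ← r1 − 9/2·r3
  [ 1  -2  3/2  0  0  -1/2 ]
  [ 0   0    1  0  0    -1 ]
  [ 0   0    0  1  0     2 ]
  [ 0   0    0  0  1    -2 ]
r1 ← r1 − 3/2·r2
  [ 1  -2  0  0  0   1 ]
  [ 0   0  1  0  0  -1 ]
  [ 0   0  0  1  0   2 ]
  [ 0   0  0  0  1  -2 ]
The reduced form has 4 nonzero rows.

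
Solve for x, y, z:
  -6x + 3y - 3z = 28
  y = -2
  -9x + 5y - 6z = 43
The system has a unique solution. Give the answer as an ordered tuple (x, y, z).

(-5, -2, -4/3)

Form the augmented matrix and row-reduce:
  [ -6  3  -3  |  28 ]
  [  0  1   0  |  -2 ]
  [ -9  5  -6  |  43 ]
Multiply R1 by -1/6.
  [  1  -1/2  1/2  |  -14/3 ]
  [  0     1    0  |     -2 ]
  [ -9     5   -6  |     43 ]
Add 9 times R1 to R3.
  [ 1  -1/2   1/2  |  -14/3 ]
  [ 0     1     0  |     -2 ]
  [ 0   1/2  -3/2  |      1 ]
Subtract 1/2 times R2 from R3.
  [ 1  -1/2   1/2  |  -14/3 ]
  [ 0     1     0  |     -2 ]
  [ 0     0  -3/2  |      2 ]
Multiply R3 by -2/3.
  [ 1  -1/2  1/2  |  -14/3 ]
  [ 0     1    0  |     -2 ]
  [ 0     0    1  |   -4/3 ]
Subtract 1/2 times R3 from R1.
  [ 1  -1/2  0  |    -4 ]
  [ 0     1  0  |    -2 ]
  [ 0     0  1  |  -4/3 ]
Add 1/2 times R2 to R1.
  [ 1  0  0  |    -5 ]
  [ 0  1  0  |    -2 ]
  [ 0  0  1  |  -4/3 ]
Reading off the last column: x = -5, y = -2, z = -4/3.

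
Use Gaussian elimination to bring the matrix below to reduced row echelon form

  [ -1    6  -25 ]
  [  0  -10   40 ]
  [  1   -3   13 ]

[[1, 0, 1], [0, 1, -4], [0, 0, 0]]

Multiply r1 by -1.
  [ 1   -6  25 ]
  [ 0  -10  40 ]
  [ 1   -3  13 ]
Subtract r1 from r3.
  [ 1   -6   25 ]
  [ 0  -10   40 ]
  [ 0    3  -12 ]
Multiply r2 by -1/10.
  [ 1  -6   25 ]
  [ 0   1   -4 ]
  [ 0   3  -12 ]
Subtract 3 times r2 from r3.
  [ 1  -6  25 ]
  [ 0   1  -4 ]
  [ 0   0   0 ]
Add 6 times r2 to r1.
  [ 1  0   1 ]
  [ 0  1  -4 ]
  [ 0  0   0 ]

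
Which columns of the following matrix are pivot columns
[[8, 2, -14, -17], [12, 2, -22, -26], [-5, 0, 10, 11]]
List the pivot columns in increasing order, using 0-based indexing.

0, 1, 3

Multiply r1 by 1/8.
  [  1  1/4  -7/4  -17/8 ]
  [ 12    2   -22    -26 ]
  [ -5    0    10     11 ]
Subtract 12 times r1 from r2.
  [  1  1/4  -7/4  -17/8 ]
  [  0   -1    -1   -1/2 ]
  [ -5    0    10     11 ]
Add 5 times r1 to r3.
  [ 1  1/4  -7/4  -17/8 ]
  [ 0   -1    -1   -1/2 ]
  [ 0  5/4   5/4    3/8 ]
Multiply r2 by -1.
  [ 1  1/4  -7/4  -17/8 ]
  [ 0    1     1    1/2 ]
  [ 0  5/4   5/4    3/8 ]
Subtract 5/4 times r2 from r3.
  [ 1  1/4  -7/4  -17/8 ]
  [ 0    1     1    1/2 ]
  [ 0    0     0   -1/4 ]
Multiply r3 by -4.
  [ 1  1/4  -7/4  -17/8 ]
  [ 0    1     1    1/2 ]
  [ 0    0     0      1 ]
Subtract 1/2 times r3 from r2.
  [ 1  1/4  -7/4  -17/8 ]
  [ 0    1     1      0 ]
  [ 0    0     0      1 ]
Add 17/8 times r3 to r1.
  [ 1  1/4  -7/4  0 ]
  [ 0    1     1  0 ]
  [ 0    0     0  1 ]
Subtract 1/4 times r2 from r1.
  [ 1  0  -2  0 ]
  [ 0  1   1  0 ]
  [ 0  0   0  1 ]
Pivot columns are the columns containing a leading 1.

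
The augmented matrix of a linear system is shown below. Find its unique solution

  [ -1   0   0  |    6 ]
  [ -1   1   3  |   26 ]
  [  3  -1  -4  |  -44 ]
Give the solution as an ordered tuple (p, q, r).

(-6, 2, 6)

ρ1 -> -1·ρ1
  [  1   0   0  |   -6 ]
  [ -1   1   3  |   26 ]
  [  3  -1  -4  |  -44 ]
ρ2 -> ρ2 + ρ1
  [ 1   0   0  |   -6 ]
  [ 0   1   3  |   20 ]
  [ 3  -1  -4  |  -44 ]
ρ3 -> ρ3 − 3·ρ1
  [ 1   0   0  |   -6 ]
  [ 0   1   3  |   20 ]
  [ 0  -1  -4  |  -26 ]
ρ3 -> ρ3 + ρ2
  [ 1  0   0  |  -6 ]
  [ 0  1   3  |  20 ]
  [ 0  0  -1  |  -6 ]
ρ3 -> -1·ρ3
  [ 1  0  0  |  -6 ]
  [ 0  1  3  |  20 ]
  [ 0  0  1  |   6 ]
ρ2 -> ρ2 − 3·ρ3
  [ 1  0  0  |  -6 ]
  [ 0  1  0  |   2 ]
  [ 0  0  1  |   6 ]
Reading off the last column: p = -6, q = 2, r = 6.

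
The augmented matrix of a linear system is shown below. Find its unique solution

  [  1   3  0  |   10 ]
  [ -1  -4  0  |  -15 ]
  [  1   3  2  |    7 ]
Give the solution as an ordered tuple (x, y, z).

(-5, 5, -3/2)

Add R1 to R2.
  [ 1   3  0  |  10 ]
  [ 0  -1  0  |  -5 ]
  [ 1   3  2  |   7 ]
Subtract R1 from R3.
  [ 1   3  0  |  10 ]
  [ 0  -1  0  |  -5 ]
  [ 0   0  2  |  -3 ]
Multiply R2 by -1.
  [ 1  3  0  |  10 ]
  [ 0  1  0  |   5 ]
  [ 0  0  2  |  -3 ]
Multiply R3 by 1/2.
  [ 1  3  0  |    10 ]
  [ 0  1  0  |     5 ]
  [ 0  0  1  |  -3/2 ]
Subtract 3 times R2 from R1.
  [ 1  0  0  |    -5 ]
  [ 0  1  0  |     5 ]
  [ 0  0  1  |  -3/2 ]
Reading off the last column: x = -5, y = 5, z = -3/2.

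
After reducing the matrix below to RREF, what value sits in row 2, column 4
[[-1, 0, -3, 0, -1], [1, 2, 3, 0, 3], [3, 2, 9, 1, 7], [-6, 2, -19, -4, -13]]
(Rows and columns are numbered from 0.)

1

Multiply R1 by -1.
  [  1  0    3   0    1 ]
  [  1  2    3   0    3 ]
  [  3  2    9   1    7 ]
  [ -6  2  -19  -4  -13 ]
Subtract R1 from R2.
  [  1  0    3   0    1 ]
  [  0  2    0   0    2 ]
  [  3  2    9   1    7 ]
  [ -6  2  -19  -4  -13 ]
Subtract 3 times R1 from R3.
  [  1  0    3   0    1 ]
  [  0  2    0   0    2 ]
  [  0  2    0   1    4 ]
  [ -6  2  -19  -4  -13 ]
Add 6 times R1 to R4.
  [ 1  0   3   0   1 ]
  [ 0  2   0   0   2 ]
  [ 0  2   0   1   4 ]
  [ 0  2  -1  -4  -7 ]
Multiply R2 by 1/2.
  [ 1  0   3   0   1 ]
  [ 0  1   0   0   1 ]
  [ 0  2   0   1   4 ]
  [ 0  2  -1  -4  -7 ]
Subtract 2 times R2 from R3.
  [ 1  0   3   0   1 ]
  [ 0  1   0   0   1 ]
  [ 0  0   0   1   2 ]
  [ 0  2  -1  -4  -7 ]
Subtract 2 times R2 from R4.
  [ 1  0   3   0   1 ]
  [ 0  1   0   0   1 ]
  [ 0  0   0   1   2 ]
  [ 0  0  -1  -4  -9 ]
Swap R3 and R4.
  [ 1  0   3   0   1 ]
  [ 0  1   0   0   1 ]
  [ 0  0  -1  -4  -9 ]
  [ 0  0   0   1   2 ]
Multiply R3 by -1.
  [ 1  0  3  0  1 ]
  [ 0  1  0  0  1 ]
  [ 0  0  1  4  9 ]
  [ 0  0  0  1  2 ]
Subtract 4 times R4 from R3.
  [ 1  0  3  0  1 ]
  [ 0  1  0  0  1 ]
  [ 0  0  1  0  1 ]
  [ 0  0  0  1  2 ]
Subtract 3 times R3 from R1.
  [ 1  0  0  0  -2 ]
  [ 0  1  0  0   1 ]
  [ 0  0  1  0   1 ]
  [ 0  0  0  1   2 ]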